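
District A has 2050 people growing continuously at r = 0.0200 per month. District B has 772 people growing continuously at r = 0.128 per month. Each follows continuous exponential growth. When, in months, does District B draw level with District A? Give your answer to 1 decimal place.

2050·e^(0.02t) = 772·e^(0.128t)
2050/772 = e^((0.128 − 0.02)t) → ln(2.65544) = 0.108·t
t = 0.97661 / 0.108

t ≈ 9.0 months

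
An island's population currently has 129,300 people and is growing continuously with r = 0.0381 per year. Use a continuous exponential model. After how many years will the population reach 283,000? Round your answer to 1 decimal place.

t ≈ 20.6 years

283000 = 129300 · e^(0.0381·t)
t = ln(283000/129300) / 0.0381 = ln(2.18871) / 0.0381 = 0.78331 / 0.0381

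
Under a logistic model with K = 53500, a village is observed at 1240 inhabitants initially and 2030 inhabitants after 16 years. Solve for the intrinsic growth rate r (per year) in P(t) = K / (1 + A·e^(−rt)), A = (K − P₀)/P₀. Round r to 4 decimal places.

r ≈ 0.0318 per year

A = (53500 − 1240)/1240 = 42.14516
2030 = 53500/(1 + 42.14516·e^(−r·16)) → e^(−16r) = (26.35468 − 1)/42.14516 = 0.601604
r = −ln(0.601604)/16 = 0.50816/16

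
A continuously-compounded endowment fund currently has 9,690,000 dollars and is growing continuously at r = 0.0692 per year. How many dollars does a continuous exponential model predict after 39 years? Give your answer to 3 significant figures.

≈ 144,000,000 dollars

P(39) = 9690000 · e^(0.0692·39) = 9690000 · e^(2.6988)
= 9690000 · 14.86189 ≈ 144011682.66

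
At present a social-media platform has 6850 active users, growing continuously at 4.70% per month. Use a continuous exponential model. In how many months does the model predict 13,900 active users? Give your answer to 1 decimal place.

13900 = 6850 · e^(0.047·t)
t = ln(13900/6850) / 0.047 = ln(2.0292) / 0.047 = 0.70764 / 0.047

t ≈ 15.1 months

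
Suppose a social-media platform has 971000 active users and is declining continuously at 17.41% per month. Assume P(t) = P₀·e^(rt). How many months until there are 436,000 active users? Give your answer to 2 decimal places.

436000 = 971000 · e^(-0.1741·t)
t = ln(436000/971000) / -0.1741 = ln(0.44902) / -0.1741 = -0.80068 / -0.1741

t ≈ 4.60 months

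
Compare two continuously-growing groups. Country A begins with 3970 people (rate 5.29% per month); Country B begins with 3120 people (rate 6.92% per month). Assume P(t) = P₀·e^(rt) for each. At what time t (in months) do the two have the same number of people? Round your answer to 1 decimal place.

3970·e^(0.0529t) = 3120·e^(0.0692t)
3970/3120 = e^((0.0692 − 0.0529)t) → ln(1.27244) = 0.0163·t
t = 0.24093 / 0.0163

t ≈ 14.8 months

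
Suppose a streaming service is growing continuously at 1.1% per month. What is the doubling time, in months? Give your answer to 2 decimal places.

doubling time = ln(2) / |r| = 0.69315 / 0.011

doubling time ≈ 63.01 months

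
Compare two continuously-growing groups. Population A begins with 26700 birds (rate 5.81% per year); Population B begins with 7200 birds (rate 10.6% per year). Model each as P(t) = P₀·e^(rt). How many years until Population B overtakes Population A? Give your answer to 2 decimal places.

t ≈ 27.36 years

26700·e^(0.0581t) = 7200·e^(0.106t)
26700/7200 = e^((0.106 − 0.0581)t) → ln(3.70833) = 0.0479·t
t = 1.31058 / 0.0479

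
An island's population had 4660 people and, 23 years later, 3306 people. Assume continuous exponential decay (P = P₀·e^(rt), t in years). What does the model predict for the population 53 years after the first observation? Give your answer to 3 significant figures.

r = ln(3306/4660) / 23 ≈ -0.014925 per year
P(53) = 4660 · e^(-0.014925·53) = 4660 · 0.45338 ≈ 2112.74

≈ 2,110 people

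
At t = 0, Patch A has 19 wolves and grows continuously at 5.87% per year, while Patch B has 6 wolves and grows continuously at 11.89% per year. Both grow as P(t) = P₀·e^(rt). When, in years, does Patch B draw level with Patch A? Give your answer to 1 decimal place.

t ≈ 19.1 years

19·e^(0.0587t) = 6·e^(0.1189t)
19/6 = e^((0.1189 − 0.0587)t) → ln(3.16667) = 0.0602·t
t = 1.15268 / 0.0602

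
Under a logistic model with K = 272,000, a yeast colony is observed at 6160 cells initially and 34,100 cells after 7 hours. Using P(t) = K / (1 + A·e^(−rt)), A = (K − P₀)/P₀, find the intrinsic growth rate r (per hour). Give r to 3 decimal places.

r ≈ 0.260 per hour

A = (272000 − 6160)/6160 = 43.15584
34100 = 272000/(1 + 43.15584·e^(−r·7)) → e^(−7r) = (7.97654 − 1)/43.15584 = 0.161659
r = −ln(0.161659)/7 = 1.82226/7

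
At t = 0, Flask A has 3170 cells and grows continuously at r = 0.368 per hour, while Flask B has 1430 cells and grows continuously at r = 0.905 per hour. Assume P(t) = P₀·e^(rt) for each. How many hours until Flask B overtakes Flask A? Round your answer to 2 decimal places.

t ≈ 1.48 hours

3170·e^(0.368t) = 1430·e^(0.905t)
3170/1430 = e^((0.905 − 0.368)t) → ln(2.21678) = 0.537·t
t = 0.79606 / 0.537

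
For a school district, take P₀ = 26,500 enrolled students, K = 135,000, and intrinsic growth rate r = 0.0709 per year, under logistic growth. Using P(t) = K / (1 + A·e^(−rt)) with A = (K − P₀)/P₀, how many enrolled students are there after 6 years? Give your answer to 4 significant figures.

≈ 36,730 enrolled students

A = (135000 − 26500)/26500 = 4.09434
P(6) = 135000 / (1 + 4.09434·e^(−0.0709·6)) = 135000 / (1 + 4.09434·0.653508)
= 135000 / 3.67569 ≈ 36727.85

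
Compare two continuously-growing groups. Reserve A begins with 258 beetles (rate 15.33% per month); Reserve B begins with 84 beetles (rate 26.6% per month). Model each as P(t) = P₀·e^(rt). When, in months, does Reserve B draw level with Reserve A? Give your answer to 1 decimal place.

258·e^(0.1533t) = 84·e^(0.266t)
258/84 = e^((0.266 − 0.1533)t) → ln(3.07143) = 0.1127·t
t = 1.12214 / 0.1127

t ≈ 10.0 months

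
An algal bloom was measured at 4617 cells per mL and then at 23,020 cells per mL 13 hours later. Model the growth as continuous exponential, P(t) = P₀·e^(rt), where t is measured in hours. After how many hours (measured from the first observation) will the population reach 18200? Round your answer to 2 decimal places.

t ≈ 11.10 hours

r = ln(23020/4617) / 13 ≈ 0.123586 per hour
t = ln(18200/4617) / r = 1.37168 / 0.123586 ≈ 11.099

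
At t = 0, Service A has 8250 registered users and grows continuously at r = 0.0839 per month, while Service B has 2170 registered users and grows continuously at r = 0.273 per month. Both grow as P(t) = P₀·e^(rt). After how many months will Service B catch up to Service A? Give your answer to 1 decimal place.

t ≈ 7.1 months

8250·e^(0.0839t) = 2170·e^(0.273t)
8250/2170 = e^((0.273 − 0.0839)t) → ln(3.80184) = 0.1891·t
t = 1.33549 / 0.1891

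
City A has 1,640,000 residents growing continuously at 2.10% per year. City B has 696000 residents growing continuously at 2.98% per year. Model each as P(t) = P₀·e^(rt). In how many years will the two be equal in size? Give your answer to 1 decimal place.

t ≈ 97.4 years

1640000·e^(0.021t) = 696000·e^(0.0298t)
1640000/696000 = e^((0.0298 − 0.021)t) → ln(2.35632) = 0.0088·t
t = 0.8571 / 0.0088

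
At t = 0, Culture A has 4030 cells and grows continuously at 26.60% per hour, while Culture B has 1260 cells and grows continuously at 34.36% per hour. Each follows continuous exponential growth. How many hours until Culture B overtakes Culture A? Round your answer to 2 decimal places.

t ≈ 14.98 hours

4030·e^(0.266t) = 1260·e^(0.3436t)
4030/1260 = e^((0.3436 − 0.266)t) → ln(3.19841) = 0.0776·t
t = 1.16265 / 0.0776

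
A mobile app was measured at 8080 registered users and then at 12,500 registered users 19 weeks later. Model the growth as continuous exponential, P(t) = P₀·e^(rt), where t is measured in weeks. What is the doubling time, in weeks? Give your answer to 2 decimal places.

r = ln(12500/8080) / 19 = ln(1.54703) / 19 ≈ 0.022965 per week
doubling time = ln 2 / |r| = 0.69315 / 0.022965

doubling time ≈ 30.18 weeks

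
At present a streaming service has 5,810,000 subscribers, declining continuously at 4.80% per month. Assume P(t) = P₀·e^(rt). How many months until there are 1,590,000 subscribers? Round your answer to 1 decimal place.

t ≈ 27.0 months

1590000 = 5810000 · e^(-0.048·t)
t = ln(1590000/5810000) / -0.048 = ln(0.27367) / -0.048 = -1.29585 / -0.048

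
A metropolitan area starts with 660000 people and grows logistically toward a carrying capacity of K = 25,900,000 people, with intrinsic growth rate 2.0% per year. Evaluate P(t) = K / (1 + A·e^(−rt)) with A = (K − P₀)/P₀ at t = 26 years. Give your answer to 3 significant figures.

A = (25900000 − 660000)/660000 = 38.24242
P(26) = 25900000 / (1 + 38.24242·e^(−0.02·26)) = 25900000 / (1 + 38.24242·0.594521)
= 25900000 / 23.73591 ≈ 1091173.81

≈ 1,090,000 people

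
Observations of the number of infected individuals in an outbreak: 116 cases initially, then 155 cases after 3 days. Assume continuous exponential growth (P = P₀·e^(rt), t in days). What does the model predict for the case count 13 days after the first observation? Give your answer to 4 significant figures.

r = ln(155/116) / 3 ≈ 0.096612 per day
P(13) = 116 · e^(0.096612·13) = 116 · 3.51118 ≈ 407.3

≈ 407.3 cases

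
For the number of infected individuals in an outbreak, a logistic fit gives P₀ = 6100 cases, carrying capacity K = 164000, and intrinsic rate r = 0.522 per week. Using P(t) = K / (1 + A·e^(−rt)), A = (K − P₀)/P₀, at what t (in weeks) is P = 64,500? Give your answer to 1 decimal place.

t ≈ 5.4 weeks

A = (164000 − 6100)/6100 = 25.88525
64500 = 164000/(1 + 25.88525·e^(−0.522t)) → 1 + 25.88525·e^(−0.522t) = 2.54264
e^(−0.522t) = 0.059595 → t = ln(16.77988)/0.522 = 2.82018/0.522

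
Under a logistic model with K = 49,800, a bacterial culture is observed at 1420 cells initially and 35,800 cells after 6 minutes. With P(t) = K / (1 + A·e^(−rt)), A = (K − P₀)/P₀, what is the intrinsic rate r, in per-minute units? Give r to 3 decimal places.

A = (49800 − 1420)/1420 = 34.07042
35800 = 49800/(1 + 34.07042·e^(−r·6)) → e^(−6r) = (1.39106 − 1)/34.07042 = 0.011478
r = −ln(0.011478)/6 = 4.46732/6

r ≈ 0.745 per minute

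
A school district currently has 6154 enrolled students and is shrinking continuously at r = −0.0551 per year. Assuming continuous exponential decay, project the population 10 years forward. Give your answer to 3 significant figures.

≈ 3,550 enrolled students

P(10) = 6154 · e^(-0.0551·10) = 6154 · e^(-0.551)
= 6154 · 0.57637 ≈ 3547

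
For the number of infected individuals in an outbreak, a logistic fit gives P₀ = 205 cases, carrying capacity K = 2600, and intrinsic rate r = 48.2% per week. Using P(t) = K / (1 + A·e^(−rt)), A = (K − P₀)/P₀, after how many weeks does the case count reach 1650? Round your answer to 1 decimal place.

A = (2600 − 205)/205 = 11.68293
1650 = 2600/(1 + 11.68293·e^(−0.482t)) → 1 + 11.68293·e^(−0.482t) = 1.57576
e^(−0.482t) = 0.049282 → t = ln(20.2914)/0.482 = 3.0102/0.482

t ≈ 6.2 weeks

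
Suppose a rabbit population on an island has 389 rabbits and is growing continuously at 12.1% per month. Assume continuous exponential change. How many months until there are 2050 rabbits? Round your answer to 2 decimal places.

t ≈ 13.74 months

2050 = 389 · e^(0.121·t)
t = ln(2050/389) / 0.121 = ln(5.26992) / 0.121 = 1.66202 / 0.121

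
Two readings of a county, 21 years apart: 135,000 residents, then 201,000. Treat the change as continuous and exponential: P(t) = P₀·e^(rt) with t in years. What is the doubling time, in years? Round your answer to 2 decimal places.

r = ln(201000/135000) / 21 = ln(1.48889) / 21 ≈ 0.018954 per year
doubling time = ln 2 / |r| = 0.69315 / 0.018954

doubling time ≈ 36.57 years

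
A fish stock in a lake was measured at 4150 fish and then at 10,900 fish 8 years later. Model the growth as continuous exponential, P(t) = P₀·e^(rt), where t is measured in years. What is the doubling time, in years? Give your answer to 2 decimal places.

doubling time ≈ 5.74 years

r = ln(10900/4150) / 8 = ln(2.62651) / 8 ≈ 0.120707 per year
doubling time = ln 2 / |r| = 0.69315 / 0.120707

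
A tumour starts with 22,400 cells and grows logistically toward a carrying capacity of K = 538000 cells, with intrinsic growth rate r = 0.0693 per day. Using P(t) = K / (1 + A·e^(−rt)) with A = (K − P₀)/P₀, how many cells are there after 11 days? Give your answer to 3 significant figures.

≈ 45,800 cells

A = (538000 − 22400)/22400 = 23.01786
P(11) = 538000 / (1 + 23.01786·e^(−0.0693·11)) = 538000 / (1 + 23.01786·0.466592)
= 538000 / 11.73995 ≈ 45826.44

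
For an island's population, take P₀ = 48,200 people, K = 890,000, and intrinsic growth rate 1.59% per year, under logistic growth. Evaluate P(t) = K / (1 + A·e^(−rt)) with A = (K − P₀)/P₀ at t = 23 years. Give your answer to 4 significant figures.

A = (890000 − 48200)/48200 = 17.46473
P(23) = 890000 / (1 + 17.46473·e^(−0.0159·23)) = 890000 / (1 + 17.46473·0.693711)
= 890000 / 13.11547 ≈ 67858.78

≈ 67,860 people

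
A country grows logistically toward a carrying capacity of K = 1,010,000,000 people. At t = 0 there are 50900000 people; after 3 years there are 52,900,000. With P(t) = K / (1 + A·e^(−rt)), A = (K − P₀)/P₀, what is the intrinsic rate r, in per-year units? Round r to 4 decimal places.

r ≈ 0.0135 per year

A = (1010000000 − 50900000)/50900000 = 18.84283
52900000 = 1010000000/(1 + 18.84283·e^(−r·3)) → e^(−3r) = (19.09263 − 1)/18.84283 = 0.960186
r = −ln(0.960186)/3 = 0.04063/3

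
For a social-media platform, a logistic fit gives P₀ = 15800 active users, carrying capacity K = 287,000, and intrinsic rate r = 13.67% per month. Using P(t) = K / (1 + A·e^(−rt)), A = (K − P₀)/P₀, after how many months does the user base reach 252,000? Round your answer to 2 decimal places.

t ≈ 35.24 months

A = (287000 − 15800)/15800 = 17.16456
252000 = 287000/(1 + 17.16456·e^(−0.1367t)) → 1 + 17.16456·e^(−0.1367t) = 1.13889
e^(−0.1367t) = 0.008092 → t = ln(123.58481)/0.1367 = 4.81693/0.1367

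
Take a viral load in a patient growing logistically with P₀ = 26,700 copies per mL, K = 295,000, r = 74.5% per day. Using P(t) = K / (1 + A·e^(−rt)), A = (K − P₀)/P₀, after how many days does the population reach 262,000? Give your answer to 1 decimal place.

A = (295000 − 26700)/26700 = 10.04869
262000 = 295000/(1 + 10.04869·e^(−0.745t)) → 1 + 10.04869·e^(−0.745t) = 1.12595
e^(−0.745t) = 0.012534 → t = ln(79.7805)/0.745 = 4.37928/0.745

t ≈ 5.9 days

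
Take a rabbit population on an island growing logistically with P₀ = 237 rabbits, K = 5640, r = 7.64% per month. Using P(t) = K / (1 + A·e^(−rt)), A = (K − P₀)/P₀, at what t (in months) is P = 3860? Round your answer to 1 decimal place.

t ≈ 51.1 months

A = (5640 − 237)/237 = 22.79747
3860 = 5640/(1 + 22.79747·e^(−0.0764t)) → 1 + 22.79747·e^(−0.0764t) = 1.46114
e^(−0.0764t) = 0.020228 → t = ln(49.43721)/0.0764 = 3.9007/0.0764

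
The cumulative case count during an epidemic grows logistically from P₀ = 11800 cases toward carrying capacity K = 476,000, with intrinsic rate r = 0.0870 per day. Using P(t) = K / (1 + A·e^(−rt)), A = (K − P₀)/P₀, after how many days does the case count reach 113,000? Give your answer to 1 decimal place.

t ≈ 28.8 days

A = (476000 − 11800)/11800 = 39.33898
113000 = 476000/(1 + 39.33898·e^(−0.087t)) → 1 + 39.33898·e^(−0.087t) = 4.21239
e^(−0.087t) = 0.081659 → t = ln(12.24602)/0.087 = 2.5052/0.087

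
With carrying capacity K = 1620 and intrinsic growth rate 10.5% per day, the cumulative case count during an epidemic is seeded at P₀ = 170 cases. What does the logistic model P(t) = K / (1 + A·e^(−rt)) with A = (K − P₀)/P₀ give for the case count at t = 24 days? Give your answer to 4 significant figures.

≈ 960.7 cases

A = (1620 − 170)/170 = 8.52941
P(24) = 1620 / (1 + 8.52941·e^(−0.105·24)) = 1620 / (1 + 8.52941·0.08046)
= 1620 / 1.68627 ≈ 960.7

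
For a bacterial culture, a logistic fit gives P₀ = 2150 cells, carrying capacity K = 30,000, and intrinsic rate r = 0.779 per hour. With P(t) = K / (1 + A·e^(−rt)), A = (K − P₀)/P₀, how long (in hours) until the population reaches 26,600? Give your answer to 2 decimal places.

t ≈ 5.93 hours

A = (30000 − 2150)/2150 = 12.95349
26600 = 30000/(1 + 12.95349·e^(−0.779t)) → 1 + 12.95349·e^(−0.779t) = 1.12782
e^(−0.779t) = 0.009868 → t = ln(101.342)/0.779 = 4.6185/0.779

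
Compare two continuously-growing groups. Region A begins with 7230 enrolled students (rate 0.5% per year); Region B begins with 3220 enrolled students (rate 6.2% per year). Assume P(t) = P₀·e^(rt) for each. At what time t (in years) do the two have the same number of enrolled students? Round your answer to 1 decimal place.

t ≈ 14.2 years

7230·e^(0.005t) = 3220·e^(0.062t)
7230/3220 = e^((0.062 − 0.005)t) → ln(2.24534) = 0.057·t
t = 0.80886 / 0.057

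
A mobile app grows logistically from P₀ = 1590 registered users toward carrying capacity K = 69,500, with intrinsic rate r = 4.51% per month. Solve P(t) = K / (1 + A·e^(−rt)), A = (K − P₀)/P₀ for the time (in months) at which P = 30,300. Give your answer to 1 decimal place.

t ≈ 77.5 months

A = (69500 − 1590)/1590 = 42.71069
30300 = 69500/(1 + 42.71069·e^(−0.0451t)) → 1 + 42.71069·e^(−0.0451t) = 2.29373
e^(−0.0451t) = 0.030291 → t = ln(33.01362)/0.0451 = 3.49692/0.0451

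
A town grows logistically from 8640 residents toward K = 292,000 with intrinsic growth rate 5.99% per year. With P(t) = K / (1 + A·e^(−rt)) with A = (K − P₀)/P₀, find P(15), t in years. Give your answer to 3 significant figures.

≈ 20,300 residents

A = (292000 − 8640)/8640 = 32.7963
P(15) = 292000 / (1 + 32.7963·e^(−0.0599·15)) = 292000 / (1 + 32.7963·0.40718)
= 292000 / 14.354 ≈ 20342.77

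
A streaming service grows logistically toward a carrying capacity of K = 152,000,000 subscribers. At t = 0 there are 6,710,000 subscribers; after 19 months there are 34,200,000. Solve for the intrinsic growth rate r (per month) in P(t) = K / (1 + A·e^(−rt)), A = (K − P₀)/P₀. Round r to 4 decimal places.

A = (152000000 − 6710000)/6710000 = 21.65276
34200000 = 152000000/(1 + 21.65276·e^(−r·19)) → e^(−19r) = (4.44444 − 1)/21.65276 = 0.159076
r = −ln(0.159076)/19 = 1.83837/19

r ≈ 0.0968 per month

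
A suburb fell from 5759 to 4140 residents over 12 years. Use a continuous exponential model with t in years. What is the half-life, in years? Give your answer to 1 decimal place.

r = ln(4140/5759) / 12 = ln(0.71887) / 12 ≈ -0.027506 per year
half-life = ln 2 / |r| = 0.69315 / 0.027506

half-life ≈ 25.2 years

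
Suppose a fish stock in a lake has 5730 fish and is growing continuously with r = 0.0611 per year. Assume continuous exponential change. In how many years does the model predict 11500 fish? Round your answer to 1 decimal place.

t ≈ 11.4 years

11500 = 5730 · e^(0.0611·t)
t = ln(11500/5730) / 0.0611 = ln(2.00698) / 0.0611 = 0.69663 / 0.0611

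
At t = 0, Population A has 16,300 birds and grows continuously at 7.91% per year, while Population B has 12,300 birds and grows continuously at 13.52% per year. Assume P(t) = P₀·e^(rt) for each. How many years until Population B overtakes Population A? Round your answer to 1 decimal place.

16300·e^(0.0791t) = 12300·e^(0.1352t)
16300/12300 = e^((0.1352 − 0.0791)t) → ln(1.3252) = 0.0561·t
t = 0.28157 / 0.0561

t ≈ 5.0 years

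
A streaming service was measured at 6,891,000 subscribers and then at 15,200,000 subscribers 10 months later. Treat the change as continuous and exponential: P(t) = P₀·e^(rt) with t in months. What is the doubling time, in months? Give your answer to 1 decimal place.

doubling time ≈ 8.8 months

r = ln(15200000/6891000) / 10 = ln(2.20578) / 10 ≈ 0.079108 per month
doubling time = ln 2 / |r| = 0.69315 / 0.079108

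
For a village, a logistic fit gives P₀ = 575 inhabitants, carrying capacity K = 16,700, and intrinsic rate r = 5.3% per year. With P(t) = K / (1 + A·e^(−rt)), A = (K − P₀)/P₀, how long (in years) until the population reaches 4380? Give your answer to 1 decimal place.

t ≈ 43.4 years

A = (16700 − 575)/575 = 28.04348
4380 = 16700/(1 + 28.04348·e^(−0.053t)) → 1 + 28.04348·e^(−0.053t) = 3.81279
e^(−0.053t) = 0.100301 → t = ln(9.97)/0.053 = 2.29958/0.053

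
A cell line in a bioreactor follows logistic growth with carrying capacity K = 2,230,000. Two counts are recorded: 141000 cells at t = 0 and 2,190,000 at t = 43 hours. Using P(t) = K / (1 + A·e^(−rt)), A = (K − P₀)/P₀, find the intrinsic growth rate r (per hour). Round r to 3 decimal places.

A = (2230000 − 141000)/141000 = 14.8156
2190000 = 2230000/(1 + 14.8156·e^(−r·43)) → e^(−43r) = (1.01826 − 1)/14.8156 = 0.001233
r = −ln(0.001233)/43 = 6.69846/43

r ≈ 0.156 per hour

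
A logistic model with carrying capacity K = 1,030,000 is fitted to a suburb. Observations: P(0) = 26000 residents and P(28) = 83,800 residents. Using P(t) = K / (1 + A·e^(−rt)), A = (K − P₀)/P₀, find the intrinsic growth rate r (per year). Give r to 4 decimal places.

r ≈ 0.0439 per year

A = (1030000 − 26000)/26000 = 38.61538
83800 = 1030000/(1 + 38.61538·e^(−r·28)) → e^(−28r) = (12.29117 − 1)/38.61538 = 0.292401
r = −ln(0.292401)/28 = 1.22963/28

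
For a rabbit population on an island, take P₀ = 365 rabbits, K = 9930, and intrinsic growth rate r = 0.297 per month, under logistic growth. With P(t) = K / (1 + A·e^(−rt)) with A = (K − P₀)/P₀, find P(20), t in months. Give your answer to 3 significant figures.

≈ 9,290 rabbits

A = (9930 − 365)/365 = 26.20548
P(20) = 9930 / (1 + 26.20548·e^(−0.297·20)) = 9930 / (1 + 26.20548·0.002632)
= 9930 / 1.06897 ≈ 9289.28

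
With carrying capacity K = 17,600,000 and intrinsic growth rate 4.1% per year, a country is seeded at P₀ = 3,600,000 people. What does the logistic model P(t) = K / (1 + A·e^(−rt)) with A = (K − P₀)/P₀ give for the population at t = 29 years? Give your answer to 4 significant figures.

≈ 8,058,000 people

A = (17600000 − 3600000)/3600000 = 3.88889
P(29) = 17600000 / (1 + 3.88889·e^(−0.041·29)) = 17600000 / (1 + 3.88889·0.304526)
= 17600000 / 2.18427 ≈ 8057625.32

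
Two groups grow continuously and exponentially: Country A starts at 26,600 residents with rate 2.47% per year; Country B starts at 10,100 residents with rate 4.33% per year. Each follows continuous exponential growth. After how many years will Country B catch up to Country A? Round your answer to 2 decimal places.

t ≈ 52.06 years

26600·e^(0.0247t) = 10100·e^(0.0433t)
26600/10100 = e^((0.0433 − 0.0247)t) → ln(2.63366) = 0.0186·t
t = 0.96838 / 0.0186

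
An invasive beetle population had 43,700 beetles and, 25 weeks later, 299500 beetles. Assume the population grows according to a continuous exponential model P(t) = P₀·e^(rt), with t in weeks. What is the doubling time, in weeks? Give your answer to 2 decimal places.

r = ln(299500/43700) / 25 = ln(6.85355) / 25 ≈ 0.076991 per week
doubling time = ln 2 / |r| = 0.69315 / 0.076991

doubling time ≈ 9.00 weeks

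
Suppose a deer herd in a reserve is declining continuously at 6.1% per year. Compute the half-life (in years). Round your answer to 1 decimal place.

half-life = ln(2) / |r| = 0.69315 / 0.061

half-life ≈ 11.4 years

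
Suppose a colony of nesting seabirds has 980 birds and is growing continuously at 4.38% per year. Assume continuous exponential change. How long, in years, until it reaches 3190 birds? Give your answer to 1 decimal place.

t ≈ 26.9 years

3190 = 980 · e^(0.0438·t)
t = ln(3190/980) / 0.0438 = ln(3.2551) / 0.0438 = 1.18022 / 0.0438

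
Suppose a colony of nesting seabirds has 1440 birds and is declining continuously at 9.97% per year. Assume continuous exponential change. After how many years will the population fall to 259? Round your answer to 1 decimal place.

t ≈ 17.2 years

259 = 1440 · e^(-0.0997·t)
t = ln(259/1440) / -0.0997 = ln(0.17986) / -0.0997 = -1.71557 / -0.0997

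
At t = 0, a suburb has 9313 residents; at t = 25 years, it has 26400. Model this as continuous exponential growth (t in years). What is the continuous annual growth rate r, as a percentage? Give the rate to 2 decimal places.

26400 = 9313 · e^(r·25)
e^(25r) = 26400/9313 = 2.83475
r = ln(2.83475) / 25 = 1.04195 / 25

r ≈ 4.17% per year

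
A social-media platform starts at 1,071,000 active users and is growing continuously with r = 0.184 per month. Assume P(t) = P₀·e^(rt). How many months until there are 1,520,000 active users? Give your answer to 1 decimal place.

t ≈ 1.9 months

1520000 = 1071000 · e^(0.184·t)
t = ln(1520000/1071000) / 0.184 = ln(1.41923) / 0.184 = 0.35012 / 0.184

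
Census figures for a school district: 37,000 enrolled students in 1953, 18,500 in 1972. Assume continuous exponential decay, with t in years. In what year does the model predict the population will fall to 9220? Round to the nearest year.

r = ln(18500/37000) / 19 = -0.69315/19 ≈ -0.036481 per year
t = ln(9220/37000) / r = -1.38954/-0.036481 ≈ 38.09 years after 1953

year 1991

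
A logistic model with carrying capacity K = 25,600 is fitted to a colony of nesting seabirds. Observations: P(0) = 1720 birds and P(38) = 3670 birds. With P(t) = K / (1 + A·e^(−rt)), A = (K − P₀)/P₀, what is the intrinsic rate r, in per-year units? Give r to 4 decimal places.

A = (25600 − 1720)/1720 = 13.88372
3670 = 25600/(1 + 13.88372·e^(−r·38)) → e^(−38r) = (6.97548 − 1)/13.88372 = 0.430394
r = −ln(0.430394)/38 = 0.84305/38

r ≈ 0.0222 per year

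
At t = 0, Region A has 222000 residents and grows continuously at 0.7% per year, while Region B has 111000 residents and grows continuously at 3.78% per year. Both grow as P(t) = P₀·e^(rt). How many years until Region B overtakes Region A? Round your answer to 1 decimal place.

222000·e^(0.007t) = 111000·e^(0.0378t)
222000/111000 = e^((0.0378 − 0.007)t) → ln(2) = 0.0308·t
t = 0.69315 / 0.0308

t ≈ 22.5 years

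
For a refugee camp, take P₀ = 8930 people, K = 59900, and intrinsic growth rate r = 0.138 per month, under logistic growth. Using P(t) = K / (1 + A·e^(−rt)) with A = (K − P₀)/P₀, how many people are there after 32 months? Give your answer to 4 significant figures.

A = (59900 − 8930)/8930 = 5.70773
P(32) = 59900 / (1 + 5.70773·e^(−0.138·32)) = 59900 / (1 + 5.70773·0.012082)
= 59900 / 1.06896 ≈ 56035.59

≈ 56,040 people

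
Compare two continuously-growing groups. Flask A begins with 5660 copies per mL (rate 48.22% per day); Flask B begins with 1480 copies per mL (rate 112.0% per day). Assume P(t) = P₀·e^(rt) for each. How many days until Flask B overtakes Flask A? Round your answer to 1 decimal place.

5660·e^(0.4822t) = 1480·e^(1.12t)
5660/1480 = e^((1.12 − 0.4822)t) → ln(3.82432) = 0.6378·t
t = 1.34138 / 0.6378

t ≈ 2.1 days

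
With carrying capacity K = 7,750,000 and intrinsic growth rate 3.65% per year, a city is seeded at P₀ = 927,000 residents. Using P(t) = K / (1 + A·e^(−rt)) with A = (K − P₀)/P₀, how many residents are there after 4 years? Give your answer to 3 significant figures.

≈ 1,050,000 residents

A = (7750000 − 927000)/927000 = 7.3603
P(4) = 7750000 / (1 + 7.3603·e^(−0.0365·4)) = 7750000 / (1 + 7.3603·0.864158)
= 7750000 / 7.36046 ≈ 1052923.08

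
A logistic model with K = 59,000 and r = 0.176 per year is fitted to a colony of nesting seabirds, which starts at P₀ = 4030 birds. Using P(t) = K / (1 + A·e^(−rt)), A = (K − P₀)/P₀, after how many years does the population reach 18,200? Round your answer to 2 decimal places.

A = (59000 − 4030)/4030 = 13.6402
18200 = 59000/(1 + 13.6402·e^(−0.176t)) → 1 + 13.6402·e^(−0.176t) = 3.24176
e^(−0.176t) = 0.164349 → t = ln(6.0846)/0.176 = 1.80576/0.176

t ≈ 10.26 years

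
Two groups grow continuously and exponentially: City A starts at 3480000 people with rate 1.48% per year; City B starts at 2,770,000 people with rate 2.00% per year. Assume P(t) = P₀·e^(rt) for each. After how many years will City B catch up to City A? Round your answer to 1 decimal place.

t ≈ 43.9 years

3480000·e^(0.0148t) = 2770000·e^(0.02t)
3480000/2770000 = e^((0.02 − 0.0148)t) → ln(1.25632) = 0.0052·t
t = 0.22818 / 0.0052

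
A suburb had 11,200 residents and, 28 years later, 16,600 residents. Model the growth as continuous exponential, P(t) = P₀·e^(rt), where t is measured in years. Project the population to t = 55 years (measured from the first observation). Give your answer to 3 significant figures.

≈ 24,300 residents

r = ln(16600/11200) / 28 ≈ 0.014053 per year
P(55) = 11200 · e^(0.014053·55) = 11200 · 2.16609 ≈ 24260.23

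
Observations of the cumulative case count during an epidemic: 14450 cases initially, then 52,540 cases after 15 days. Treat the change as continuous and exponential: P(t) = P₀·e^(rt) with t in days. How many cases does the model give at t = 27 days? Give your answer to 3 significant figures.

r = ln(52540/14450) / 15 ≈ 0.086059 per day
P(27) = 14450 · e^(0.086059·27) = 14450 · 10.21222 ≈ 147566.52

≈ 148,000 cases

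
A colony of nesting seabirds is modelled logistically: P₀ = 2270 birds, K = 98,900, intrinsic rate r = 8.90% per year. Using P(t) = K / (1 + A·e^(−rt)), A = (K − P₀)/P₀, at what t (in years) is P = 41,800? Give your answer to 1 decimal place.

A = (98900 − 2270)/2270 = 42.56828
41800 = 98900/(1 + 42.56828·e^(−0.089t)) → 1 + 42.56828·e^(−0.089t) = 2.36603
e^(−0.089t) = 0.03209 → t = ln(31.16207)/0.089 = 3.4392/0.089

t ≈ 38.6 years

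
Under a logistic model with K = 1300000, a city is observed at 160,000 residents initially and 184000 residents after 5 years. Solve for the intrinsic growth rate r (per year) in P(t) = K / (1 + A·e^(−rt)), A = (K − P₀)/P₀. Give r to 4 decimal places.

r ≈ 0.0322 per year

A = (1300000 − 160000)/160000 = 7.125
184000 = 1300000/(1 + 7.125·e^(−r·5)) → e^(−5r) = (7.06522 − 1)/7.125 = 0.851259
r = −ln(0.851259)/5 = 0.16104/5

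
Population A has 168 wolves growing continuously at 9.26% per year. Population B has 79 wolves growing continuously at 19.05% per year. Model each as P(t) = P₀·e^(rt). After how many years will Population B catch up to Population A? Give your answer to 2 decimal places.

168·e^(0.0926t) = 79·e^(0.1905t)
168/79 = e^((0.1905 − 0.0926)t) → ln(2.12658) = 0.0979·t
t = 0.75452 / 0.0979

t ≈ 7.71 years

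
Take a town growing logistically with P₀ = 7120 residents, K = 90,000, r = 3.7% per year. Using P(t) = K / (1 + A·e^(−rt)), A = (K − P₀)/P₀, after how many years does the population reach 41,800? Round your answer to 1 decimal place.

t ≈ 62.5 years

A = (90000 − 7120)/7120 = 11.64045
41800 = 90000/(1 + 11.64045·e^(−0.037t)) → 1 + 11.64045·e^(−0.037t) = 2.15311
e^(−0.037t) = 0.099061 → t = ln(10.09483)/0.037 = 2.31202/0.037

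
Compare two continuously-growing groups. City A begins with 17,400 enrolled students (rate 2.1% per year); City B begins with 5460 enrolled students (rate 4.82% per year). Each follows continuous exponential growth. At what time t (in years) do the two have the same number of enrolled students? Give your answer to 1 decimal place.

17400·e^(0.021t) = 5460·e^(0.0482t)
17400/5460 = e^((0.0482 − 0.021)t) → ln(3.18681) = 0.0272·t
t = 1.15902 / 0.0272

t ≈ 42.6 years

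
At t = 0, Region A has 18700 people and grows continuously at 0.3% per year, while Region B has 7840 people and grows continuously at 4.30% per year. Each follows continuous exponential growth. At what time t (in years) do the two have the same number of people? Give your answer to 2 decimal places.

18700·e^(0.003t) = 7840·e^(0.043t)
18700/7840 = e^((0.043 − 0.003)t) → ln(2.3852) = 0.04·t
t = 0.86928 / 0.04

t ≈ 21.73 years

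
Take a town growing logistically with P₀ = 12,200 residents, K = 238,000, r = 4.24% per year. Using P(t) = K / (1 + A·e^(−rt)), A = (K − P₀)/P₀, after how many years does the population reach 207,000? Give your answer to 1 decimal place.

t ≈ 113.6 years

A = (238000 − 12200)/12200 = 18.5082
207000 = 238000/(1 + 18.5082·e^(−0.0424t)) → 1 + 18.5082·e^(−0.0424t) = 1.14976
e^(−0.0424t) = 0.008091 → t = ln(123.58699)/0.0424 = 4.81695/0.0424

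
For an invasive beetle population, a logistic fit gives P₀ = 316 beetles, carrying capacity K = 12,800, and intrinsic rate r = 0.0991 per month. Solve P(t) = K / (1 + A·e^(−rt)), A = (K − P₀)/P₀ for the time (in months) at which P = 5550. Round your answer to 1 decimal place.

A = (12800 − 316)/316 = 39.50633
5550 = 12800/(1 + 39.50633·e^(−0.0991t)) → 1 + 39.50633·e^(−0.0991t) = 2.30631
e^(−0.0991t) = 0.033066 → t = ln(30.24278)/0.0991 = 3.40926/0.0991

t ≈ 34.4 months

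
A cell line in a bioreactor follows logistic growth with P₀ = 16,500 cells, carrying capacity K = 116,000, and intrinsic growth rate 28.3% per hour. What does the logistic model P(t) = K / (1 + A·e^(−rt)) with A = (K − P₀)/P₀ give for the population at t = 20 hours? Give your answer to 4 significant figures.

A = (116000 − 16500)/16500 = 6.0303
P(20) = 116000 / (1 + 6.0303·e^(−0.283·20)) = 116000 / (1 + 6.0303·0.003483)
= 116000 / 1.021 ≈ 113614.03

≈ 113,600 cells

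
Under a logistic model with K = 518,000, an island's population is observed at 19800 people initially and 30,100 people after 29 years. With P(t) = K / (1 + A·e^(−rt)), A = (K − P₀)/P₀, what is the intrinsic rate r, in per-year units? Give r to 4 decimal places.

A = (518000 − 19800)/19800 = 25.16162
30100 = 518000/(1 + 25.16162·e^(−r·29)) → e^(−29r) = (17.2093 − 1)/25.16162 = 0.644208
r = −ln(0.644208)/29 = 0.43973/29

r ≈ 0.0152 per year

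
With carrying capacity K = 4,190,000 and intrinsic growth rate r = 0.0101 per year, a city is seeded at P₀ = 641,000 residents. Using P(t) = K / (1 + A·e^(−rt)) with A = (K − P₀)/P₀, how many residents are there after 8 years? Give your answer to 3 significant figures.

A = (4190000 − 641000)/641000 = 5.53666
P(8) = 4190000 / (1 + 5.53666·e^(−0.0101·8)) = 4190000 / (1 + 5.53666·0.922378)
= 4190000 / 6.1069 ≈ 686109.65

≈ 686,000 residents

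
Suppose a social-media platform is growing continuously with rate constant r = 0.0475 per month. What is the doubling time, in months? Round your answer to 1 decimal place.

doubling time ≈ 14.6 months

doubling time = ln(2) / |r| = 0.69315 / 0.0475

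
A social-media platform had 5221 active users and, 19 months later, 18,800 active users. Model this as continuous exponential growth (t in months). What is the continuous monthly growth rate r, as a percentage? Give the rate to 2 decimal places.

r ≈ 6.74% per month

18800 = 5221 · e^(r·19)
e^(19r) = 18800/5221 = 3.60084
r = ln(3.60084) / 19 = 1.28117 / 19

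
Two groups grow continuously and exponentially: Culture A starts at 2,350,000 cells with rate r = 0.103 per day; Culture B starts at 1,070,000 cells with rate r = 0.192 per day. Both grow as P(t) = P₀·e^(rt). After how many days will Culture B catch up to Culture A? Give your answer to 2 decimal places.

t ≈ 8.84 days

2350000·e^(0.103t) = 1070000·e^(0.192t)
2350000/1070000 = e^((0.192 − 0.103)t) → ln(2.19626) = 0.089·t
t = 0.78676 / 0.089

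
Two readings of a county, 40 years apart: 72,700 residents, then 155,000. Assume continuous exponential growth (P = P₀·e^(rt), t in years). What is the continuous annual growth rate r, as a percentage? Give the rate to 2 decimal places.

r ≈ 1.89% per year

155000 = 72700 · e^(r·40)
e^(40r) = 155000/72700 = 2.13205
r = ln(2.13205) / 40 = 0.75708 / 40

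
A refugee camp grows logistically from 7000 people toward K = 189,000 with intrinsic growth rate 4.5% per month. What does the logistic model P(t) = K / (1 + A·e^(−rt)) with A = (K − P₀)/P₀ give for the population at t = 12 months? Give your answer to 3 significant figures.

A = (189000 − 7000)/7000 = 26
P(12) = 189000 / (1 + 26·e^(−0.045·12)) = 189000 / (1 + 26·0.582748)
= 189000 / 16.15145 ≈ 11701.73

≈ 11,700 people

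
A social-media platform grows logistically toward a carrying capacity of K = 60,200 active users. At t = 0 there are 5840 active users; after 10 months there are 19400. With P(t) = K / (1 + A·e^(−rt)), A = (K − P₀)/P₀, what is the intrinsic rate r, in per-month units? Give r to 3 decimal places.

A = (60200 − 5840)/5840 = 9.30822
19400 = 60200/(1 + 9.30822·e^(−r·10)) → e^(−10r) = (3.10309 − 1)/9.30822 = 0.225939
r = −ln(0.225939)/10 = 1.48749/10

r ≈ 0.149 per month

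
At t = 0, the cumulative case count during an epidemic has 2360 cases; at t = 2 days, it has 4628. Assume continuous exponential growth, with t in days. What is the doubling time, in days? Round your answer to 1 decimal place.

r = ln(4628/2360) / 2 = ln(1.96102) / 2 ≈ 0.336732 per day
doubling time = ln 2 / |r| = 0.69315 / 0.336732

doubling time ≈ 2.1 days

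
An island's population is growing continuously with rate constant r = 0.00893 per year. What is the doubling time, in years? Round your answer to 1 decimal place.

doubling time ≈ 77.6 years

doubling time = ln(2) / |r| = 0.69315 / 0.00893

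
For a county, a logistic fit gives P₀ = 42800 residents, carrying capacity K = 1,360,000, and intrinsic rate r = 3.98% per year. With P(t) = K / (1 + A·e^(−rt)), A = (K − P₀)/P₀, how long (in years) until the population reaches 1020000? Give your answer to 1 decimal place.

A = (1360000 − 42800)/42800 = 30.7757
1020000 = 1360000/(1 + 30.7757·e^(−0.0398t)) → 1 + 30.7757·e^(−0.0398t) = 1.33333
e^(−0.0398t) = 0.010831 → t = ln(92.3271)/0.0398 = 4.52534/0.0398

t ≈ 113.7 years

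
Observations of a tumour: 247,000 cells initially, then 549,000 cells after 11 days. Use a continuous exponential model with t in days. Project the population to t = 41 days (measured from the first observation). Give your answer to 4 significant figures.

r = ln(549000/247000) / 11 ≈ 0.07261 per day
P(41) = 247000 · e^(0.07261·41) = 247000 · 19.62905 ≈ 4848374.28

≈ 4,848,000 cells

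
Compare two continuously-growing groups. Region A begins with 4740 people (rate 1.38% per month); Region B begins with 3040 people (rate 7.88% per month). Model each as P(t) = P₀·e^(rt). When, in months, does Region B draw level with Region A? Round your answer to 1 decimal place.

t ≈ 6.8 months

4740·e^(0.0138t) = 3040·e^(0.0788t)
4740/3040 = e^((0.0788 − 0.0138)t) → ln(1.55921) = 0.065·t
t = 0.44418 / 0.065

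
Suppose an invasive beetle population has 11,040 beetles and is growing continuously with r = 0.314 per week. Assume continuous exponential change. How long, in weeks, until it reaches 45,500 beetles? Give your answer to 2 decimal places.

45500 = 11040 · e^(0.314·t)
t = ln(45500/11040) / 0.314 = ln(4.12138) / 0.314 = 1.41619 / 0.314

t ≈ 4.51 weeks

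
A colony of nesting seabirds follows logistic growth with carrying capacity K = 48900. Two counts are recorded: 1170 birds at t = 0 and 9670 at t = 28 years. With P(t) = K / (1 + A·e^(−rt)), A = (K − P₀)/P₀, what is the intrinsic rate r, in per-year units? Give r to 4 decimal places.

r ≈ 0.0824 per year

A = (48900 − 1170)/1170 = 40.79487
9670 = 48900/(1 + 40.79487·e^(−r·28)) → e^(−28r) = (5.05688 − 1)/40.79487 = 0.099446
r = −ln(0.099446)/28 = 2.30814/28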